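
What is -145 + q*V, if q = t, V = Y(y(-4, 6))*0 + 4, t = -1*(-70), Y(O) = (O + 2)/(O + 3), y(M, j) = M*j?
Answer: 135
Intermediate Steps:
Y(O) = (2 + O)/(3 + O)
t = 70
V = 4 (V = ((2 - 4*6)/(3 - 4*6))*0 + 4 = ((2 - 24)/(3 - 24))*0 + 4 = (-22/(-21))*0 + 4 = -1/21*(-22)*0 + 4 = (22/21)*0 + 4 = 0 + 4 = 4)
q = 70
-145 + q*V = -145 + 70*4 = -145 + 280 = 135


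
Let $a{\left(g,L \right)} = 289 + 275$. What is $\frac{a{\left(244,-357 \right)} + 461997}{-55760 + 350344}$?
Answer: $\frac{462561}{294584} \approx 1.5702$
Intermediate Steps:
$a{\left(g,L \right)} = 564$
$\frac{a{\left(244,-357 \right)} + 461997}{-55760 + 350344} = \frac{564 + 461997}{-55760 + 350344} = \frac{462561}{294584}$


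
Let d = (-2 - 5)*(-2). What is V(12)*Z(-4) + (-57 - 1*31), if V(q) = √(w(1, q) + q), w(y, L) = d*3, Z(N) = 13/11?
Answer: -88 + 39*√6/11 ≈ -79.315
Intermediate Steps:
d = 14 (d = -7*(-2) = 14)
Z(N) = 13/11 (Z(N) = 13*(1/11) = 13/11)
w(y, L) = 42 (w(y, L) = 14*3 = 42)
V(q) = √(42 + q)
V(12)*Z(-4) + (-57 - 1*31) = √(42 + 12)*(13/11) + (-57 - 1*31) = √54*(13/11) + (-57 - 31) = (3*√6)*(13/11) - 88 = 39*√6/11 - 88 = -88 + 39*√6/11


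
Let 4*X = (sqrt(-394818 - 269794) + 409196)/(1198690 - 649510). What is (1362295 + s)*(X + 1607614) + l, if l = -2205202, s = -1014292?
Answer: 11379260889809411/20340 + 12889*I*sqrt(166153)/40680 ≈ 5.5945e+11 + 129.15*I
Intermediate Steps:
X = 102299/549180 + I*sqrt(166153)/1098360 (X = ((sqrt(-394818 - 269794) + 409196)/(1198690 - 649510))/4 = ((sqrt(-664612) + 409196)/549180)/4 = ((2*I*sqrt(166153) + 409196)*(1/549180))/4 = ((409196 + 2*I*sqrt(166153))*(1/549180))/4 = (102299/137295 + I*sqrt(166153)/274590)/4 = 102299/549180 + I*sqrt(166153)/1098360 ≈ 0.18628 + 0.00037112*I)
(1362295 + s)*(X + 1607614) + l = (1362295 - 1014292)*((102299/549180 + I*sqrt(166153)/1098360) + 1607614) - 2205202 = 348003*(882869558819/549180 + I*sqrt(166153)/1098360) - 2205202 = (11379305743618091/20340 + 12889*I*sqrt(166153)/40680) - 2205202 = 11379260889809411/20340 + 12889*I*sqrt(166153)/40680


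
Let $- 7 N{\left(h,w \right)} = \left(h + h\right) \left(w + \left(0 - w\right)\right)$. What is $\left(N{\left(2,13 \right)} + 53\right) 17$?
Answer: $901$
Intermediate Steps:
$N{\left(h,w \right)} = 0$ ($N{\left(h,w \right)} = - \frac{\left(h + h\right) \left(w + \left(0 - w\right)\right)}{7} = - \frac{2 h \left(w - w\right)}{7} = - \frac{2 h 0}{7} = \left(- \frac{1}{7}\right) 0 = 0$)
$\left(N{\left(2,13 \right)} + 53\right) 17 = \left(0 + 53\right) 17 = 53 \cdot 17 = 901$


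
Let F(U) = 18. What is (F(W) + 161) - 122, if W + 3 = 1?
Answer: 57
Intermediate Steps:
W = -2 (W = -3 + 1 = -2)
(F(W) + 161) - 122 = (18 + 161) - 122 = 179 - 122 = 57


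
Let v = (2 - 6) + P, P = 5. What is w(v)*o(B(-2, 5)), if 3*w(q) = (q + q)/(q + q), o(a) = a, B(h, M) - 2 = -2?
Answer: 0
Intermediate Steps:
B(h, M) = 0 (B(h, M) = 2 - 2 = 0)
v = 1 (v = (2 - 6) + 5 = -4 + 5 = 1)
w(q) = ⅓ (w(q) = ((q + q)/(q + q))/3 = ((2*q)/((2*q)))/3 = ((2*q)*(1/(2*q)))/3 = (⅓)*1 = ⅓)
w(v)*o(B(-2, 5)) = (⅓)*0 = 0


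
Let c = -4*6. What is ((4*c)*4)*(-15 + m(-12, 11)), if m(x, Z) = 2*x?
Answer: 14976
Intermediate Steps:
c = -24
((4*c)*4)*(-15 + m(-12, 11)) = ((4*(-24))*4)*(-15 + 2*(-12)) = (-96*4)*(-15 - 24) = -384*(-39) = 14976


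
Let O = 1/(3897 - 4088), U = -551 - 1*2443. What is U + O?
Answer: -571855/191 ≈ -2994.0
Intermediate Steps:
U = -2994 (U = -551 - 2443 = -2994)
O = -1/191 (O = 1/(-191) = -1/191 ≈ -0.0052356)
U + O = -2994 - 1/191 = -571855/191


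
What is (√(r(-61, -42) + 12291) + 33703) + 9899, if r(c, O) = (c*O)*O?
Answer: 43602 + I*√95313 ≈ 43602.0 + 308.73*I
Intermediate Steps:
r(c, O) = c*O² (r(c, O) = (O*c)*O = c*O²)
(√(r(-61, -42) + 12291) + 33703) + 9899 = (√(-61*(-42)² + 12291) + 33703) + 9899 = (√(-61*1764 + 12291) + 33703) + 9899 = (√(-107604 + 12291) + 33703) + 9899 = (√(-95313) + 33703) + 9899 = (I*√95313 + 33703) + 9899 = (33703 + I*√95313) + 9899 = 43602 + I*√95313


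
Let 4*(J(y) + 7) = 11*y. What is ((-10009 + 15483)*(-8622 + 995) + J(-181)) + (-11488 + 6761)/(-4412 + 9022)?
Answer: -384941488809/9220 ≈ -4.1751e+7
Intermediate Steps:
J(y) = -7 + 11*y/4 (J(y) = -7 + (11*y)/4 = -7 + 11*y/4)
((-10009 + 15483)*(-8622 + 995) + J(-181)) + (-11488 + 6761)/(-4412 + 9022) = ((-10009 + 15483)*(-8622 + 995) + (-7 + (11/4)*(-181))) + (-11488 + 6761)/(-4412 + 9022) = (5474*(-7627) + (-7 - 1991/4)) - 4727/4610 = (-41750198 - 2019/4) - 4727*1/4610 = -167002811/4 - 4727/4610 = -384941488809/9220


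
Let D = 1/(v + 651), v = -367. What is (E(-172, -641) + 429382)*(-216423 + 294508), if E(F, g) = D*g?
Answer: 9521985292995/284 ≈ 3.3528e+10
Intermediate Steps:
D = 1/284 (D = 1/(-367 + 651) = 1/284 ≈ 0.0035211)
E(F, g) = g/284
(E(-172, -641) + 429382)*(-216423 + 294508) = ((1/284)*(-641) + 429382)*(-216423 + 294508) = (-641/284 + 429382)*78085 = (121943847/284)*78085 = 9521985292995/284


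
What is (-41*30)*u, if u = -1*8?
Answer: 9840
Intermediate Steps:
u = -8
(-41*30)*u = -41*30*(-8) = -1230*(-8) = 9840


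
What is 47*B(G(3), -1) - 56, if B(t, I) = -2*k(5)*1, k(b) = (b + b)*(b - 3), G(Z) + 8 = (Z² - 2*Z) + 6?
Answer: -1936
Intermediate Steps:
G(Z) = -2 + Z² - 2*Z (G(Z) = -8 + ((Z² - 2*Z) + 6) = -8 + (6 + Z² - 2*Z) = -2 + Z² - 2*Z)
k(b) = 2*b*(-3 + b) (k(b) = (2*b)*(-3 + b) = 2*b*(-3 + b))
B(t, I) = -40 (B(t, I) = -4*5*(-3 + 5)*1 = -4*5*2*1 = -2*20*1 = -40*1 = -40)
47*B(G(3), -1) - 56 = 47*(-40) - 56 = -1880 - 56 = -1936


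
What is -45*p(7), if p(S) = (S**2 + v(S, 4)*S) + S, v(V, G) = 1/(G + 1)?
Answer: -2583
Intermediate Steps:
v(V, G) = 1/(1 + G)
p(S) = S**2 + 6*S/5 (p(S) = (S**2 + S/(1 + 4)) + S = (S**2 + S/5) + S = S**2 + 6*S/5)
-45*p(7) = -9*7*(6 + 5*7) = -9*7*(6 + 35) = -9*7*41 = -45*287/5 = -2583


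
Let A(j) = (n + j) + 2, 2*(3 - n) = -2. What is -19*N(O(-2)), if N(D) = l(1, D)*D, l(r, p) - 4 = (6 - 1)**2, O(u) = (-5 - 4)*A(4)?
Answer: 49590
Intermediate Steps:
n = 4 (n = 3 - 1/2*(-2) = 3 + 1 = 4)
A(j) = 6 + j (A(j) = (4 + j) + 2 = 6 + j)
O(u) = -90 (O(u) = (-5 - 4)*(6 + 4) = -9*10 = -90)
l(r, p) = 29 (l(r, p) = 4 + (6 - 1)**2 = 4 + 5**2 = 4 + 25 = 29)
N(D) = 29*D
-19*N(O(-2)) = -551*(-90) = -19*(-2610) = 49590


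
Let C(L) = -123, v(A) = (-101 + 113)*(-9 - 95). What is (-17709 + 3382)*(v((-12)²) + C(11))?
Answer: 19642317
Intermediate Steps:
v(A) = -1248 (v(A) = 12*(-104) = -1248)
(-17709 + 3382)*(v((-12)²) + C(11)) = (-17709 + 3382)*(-1248 - 123) = -14327*(-1371) = 19642317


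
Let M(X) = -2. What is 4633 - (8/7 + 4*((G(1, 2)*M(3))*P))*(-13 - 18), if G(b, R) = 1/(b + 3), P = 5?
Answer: 30509/7 ≈ 4358.4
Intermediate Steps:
G(b, R) = 1/(3 + b)
4633 - (8/7 + 4*((G(1, 2)*M(3))*P))*(-13 - 18) = 4633 - (8/7 + 4*((-2/(3 + 1))*5))*(-13 - 18) = 4633 - (8*(⅐) + 4*((-2/4)*5))*(-31) = 4633 - (8/7 + 4*(((¼)*(-2))*5))*(-31) = 4633 - (8/7 + 4*(-½*5))*(-31) = 4633 - (8/7 + 4*(-5/2))*(-31) = 4633 - (8/7 - 10)*(-31) = 4633 - (-62)*(-31)/7 = 4633 - 1*1922/7 = 4633 - 1922/7 = 30509/7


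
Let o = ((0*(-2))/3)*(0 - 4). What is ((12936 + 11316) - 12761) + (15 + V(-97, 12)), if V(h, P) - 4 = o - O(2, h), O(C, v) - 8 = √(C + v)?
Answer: 11502 - I*√95 ≈ 11502.0 - 9.7468*I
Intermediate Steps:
O(C, v) = 8 + √(C + v)
o = 0 (o = (0*(⅓))*(-4) = 0*(-4) = 0)
V(h, P) = -4 - √(2 + h) (V(h, P) = 4 + (0 - (8 + √(2 + h))) = 4 + (0 + (-8 - √(2 + h))) = 4 + (-8 - √(2 + h)) = -4 - √(2 + h))
((12936 + 11316) - 12761) + (15 + V(-97, 12)) = ((12936 + 11316) - 12761) + (15 + (-4 - √(2 - 97))) = (24252 - 12761) + (15 + (-4 - √(-95))) = 11491 + (15 + (-4 - I*√95)) = 11491 + (11 - I*√95) = 11502 - I*√95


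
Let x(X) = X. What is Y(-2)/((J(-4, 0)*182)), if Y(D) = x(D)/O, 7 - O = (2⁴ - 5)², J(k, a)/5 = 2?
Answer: 1/103740 ≈ 9.6395e-6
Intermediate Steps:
J(k, a) = 10 (J(k, a) = 5*2 = 10)
O = -114 (O = 7 - (2⁴ - 5)² = 7 - (16 - 5)² = 7 - 1*11² = 7 - 1*121 = 7 - 121 = -114)
Y(D) = -D/114 (Y(D) = D/(-114) = D*(-1/114) = -D/114)
Y(-2)/((J(-4, 0)*182)) = (-1/114*(-2))/((10*182)) = (1/57)/1820 = (1/57)*(1/1820) = 1/103740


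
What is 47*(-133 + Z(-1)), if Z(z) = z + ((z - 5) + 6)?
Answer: -6298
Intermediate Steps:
Z(z) = 1 + 2*z (Z(z) = z + ((-5 + z) + 6) = z + (1 + z) = 1 + 2*z)
47*(-133 + Z(-1)) = 47*(-133 + (1 + 2*(-1))) = 47*(-133 + (1 - 2)) = 47*(-133 - 1) = 47*(-134) = -6298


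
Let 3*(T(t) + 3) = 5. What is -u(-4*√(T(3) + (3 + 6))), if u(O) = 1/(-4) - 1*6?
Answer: 25/4 ≈ 6.2500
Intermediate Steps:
T(t) = -4/3 (T(t) = -3 + (⅓)*5 = -3 + 5/3 = -4/3)
u(O) = -25/4 (u(O) = -¼ - 6 = -25/4)
-u(-4*√(T(3) + (3 + 6))) = -1*(-25/4) = 25/4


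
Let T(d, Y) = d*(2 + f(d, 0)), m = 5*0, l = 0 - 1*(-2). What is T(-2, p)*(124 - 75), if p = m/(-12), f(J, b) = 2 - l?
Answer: -196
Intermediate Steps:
l = 2 (l = 0 + 2 = 2)
m = 0
f(J, b) = 0 (f(J, b) = 2 - 1*2 = 2 - 2 = 0)
p = 0 (p = 0/(-12) = 0*(-1/12) = 0)
T(d, Y) = 2*d (T(d, Y) = d*(2 + 0) = d*2 = 2*d)
T(-2, p)*(124 - 75) = (2*(-2))*(124 - 75) = -4*49 = -196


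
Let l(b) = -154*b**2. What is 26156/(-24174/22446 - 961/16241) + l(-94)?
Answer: -15920242679266/11505015 ≈ -1.3838e+6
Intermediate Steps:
26156/(-24174/22446 - 961/16241) + l(-94) = 26156/(-24174/22446 - 961/16241) - 154*(-94)**2 = 26156/(-24174*1/22446 - 961*1/16241) - 154*8836 = 26156/(-1343/1247 - 961/16241) - 1360744 = 26156/(-23010030/20252527) - 1360744 = 26156*(-20252527/23010030) - 1360744 = -264862548106/11505015 - 1360744 = -15920242679266/11505015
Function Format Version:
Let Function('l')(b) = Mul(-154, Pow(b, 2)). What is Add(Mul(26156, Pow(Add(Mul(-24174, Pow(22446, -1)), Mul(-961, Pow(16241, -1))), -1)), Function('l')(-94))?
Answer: Rational(-15920242679266, 11505015) ≈ -1.3838e+6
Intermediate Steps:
Add(Mul(26156, Pow(Add(Mul(-24174, Pow(22446, -1)), Mul(-961, Pow(16241, -1))), -1)), Function('l')(-94)) = Add(Mul(26156, Pow(Add(Mul(-24174, Pow(22446, -1)), Mul(-961, Pow(16241, -1))), -1)), Mul(-154, Pow(-94, 2))) = Add(Mul(26156, Pow(Add(Mul(-24174, Rational(1, 22446)), Mul(-961, Rational(1, 16241))), -1)), Mul(-154, 8836)) = Add(Mul(26156, Pow(Add(Rational(-1343, 1247), Rational(-961, 16241)), -1)), -1360744) = Add(Mul(26156, Pow(Rational(-23010030, 20252527), -1)), -1360744) = Add(Mul(26156, Rational(-20252527, 23010030)), -1360744) = Add(Rational(-264862548106, 11505015), -1360744) = Rational(-15920242679266, 11505015)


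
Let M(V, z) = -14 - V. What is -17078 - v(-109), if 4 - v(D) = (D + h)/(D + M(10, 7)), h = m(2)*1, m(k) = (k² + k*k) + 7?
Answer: -2271812/133 ≈ -17081.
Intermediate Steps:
m(k) = 7 + 2*k² (m(k) = (k² + k²) + 7 = 2*k² + 7 = 7 + 2*k²)
h = 15 (h = (7 + 2*2²)*1 = (7 + 2*4)*1 = (7 + 8)*1 = 15*1 = 15)
v(D) = 4 - (15 + D)/(-24 + D) (v(D) = 4 - (D + 15)/(D + (-14 - 1*10)) = 4 - (15 + D)/(D + (-14 - 10)) = 4 - (15 + D)/(D - 24) = 4 - (15 + D)/(-24 + D))
-17078 - v(-109) = -17078 - 3*(-37 - 109)/(-24 - 109) = -17078 - 3*(-146)/(-133) = -17078 - 3*(-1)*(-146)/133 = -17078 - 1*438/133 = -17078 - 438/133 = -2271812/133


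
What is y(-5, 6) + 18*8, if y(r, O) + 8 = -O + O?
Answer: 136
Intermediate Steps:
y(r, O) = -8 (y(r, O) = -8 + (-O + O) = -8 + 0 = -8)
y(-5, 6) + 18*8 = -8 + 18*8 = -8 + 144 = 136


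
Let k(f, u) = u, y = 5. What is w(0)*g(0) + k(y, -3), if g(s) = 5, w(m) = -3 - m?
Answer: -18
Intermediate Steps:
w(0)*g(0) + k(y, -3) = (-3 - 1*0)*5 - 3 = (-3 + 0)*5 - 3 = -3*5 - 3 = -15 - 3 = -18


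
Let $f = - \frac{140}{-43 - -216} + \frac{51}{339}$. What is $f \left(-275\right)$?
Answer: $\frac{3541725}{19549} \approx 181.17$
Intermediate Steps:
$f = - \frac{12879}{19549}$ ($f = - \frac{140}{-43 + 216} + 51 \cdot \frac{1}{339} = - \frac{140}{173} + \frac{17}{113} = - \frac{12879}{19549} \approx -0.65881$)
$f \left(-275\right) = \left(- \frac{12879}{19549}\right) \left(-275\right) = \frac{3541725}{19549}$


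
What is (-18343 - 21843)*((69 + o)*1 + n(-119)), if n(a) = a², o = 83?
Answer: -575182218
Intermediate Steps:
(-18343 - 21843)*((69 + o)*1 + n(-119)) = (-18343 - 21843)*((69 + 83)*1 + (-119)²) = -40186*(152*1 + 14161) = -40186*(152 + 14161) = -40186*14313 = -575182218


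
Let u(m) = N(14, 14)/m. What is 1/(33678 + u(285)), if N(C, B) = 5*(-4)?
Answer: 57/1919642 ≈ 2.9693e-5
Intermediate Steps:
N(C, B) = -20
u(m) = -20/m
1/(33678 + u(285)) = 1/(33678 - 20/285) = 1/(33678 - 20*1/285) = 1/(33678 - 4/57) = 1/(1919642/57) = 57/1919642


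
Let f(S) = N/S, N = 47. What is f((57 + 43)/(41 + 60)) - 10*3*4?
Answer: -7253/100 ≈ -72.530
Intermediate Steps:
f(S) = 47/S
f((57 + 43)/(41 + 60)) - 10*3*4 = 47/(((57 + 43)/(41 + 60))) - 10*3*4 = 47/((100/101)) - 30*4 = 47/((100*(1/101))) - 120 = 47/(100/101) - 120 = 47*(101/100) - 120 = 4747/100 - 120 = -7253/100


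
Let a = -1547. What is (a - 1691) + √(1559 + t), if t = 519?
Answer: -3238 + √2078 ≈ -3192.4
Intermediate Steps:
(a - 1691) + √(1559 + t) = (-1547 - 1691) + √(1559 + 519) = -3238 + √2078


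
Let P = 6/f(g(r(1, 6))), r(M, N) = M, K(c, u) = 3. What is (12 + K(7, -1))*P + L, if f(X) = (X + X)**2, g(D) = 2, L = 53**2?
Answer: 22517/8 ≈ 2814.6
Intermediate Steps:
L = 2809
f(X) = 4*X**2 (f(X) = (2*X)**2 = 4*X**2)
P = 3/8 (P = 6/((4*2**2)) = 6/((4*4)) = 6/16 = 6*(1/16) = 3/8 ≈ 0.37500)
(12 + K(7, -1))*P + L = (12 + 3)*(3/8) + 2809 = 15*(3/8) + 2809 = 45/8 + 2809 = 22517/8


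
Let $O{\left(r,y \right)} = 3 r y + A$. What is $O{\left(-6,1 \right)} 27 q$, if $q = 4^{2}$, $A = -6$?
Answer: $-10368$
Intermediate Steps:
$O{\left(r,y \right)} = -6 + 3 r y$ ($O{\left(r,y \right)} = 3 r y - 6 = -6 + 3 r y$)
$q = 16$
$O{\left(-6,1 \right)} 27 q = \left(-6 + 3 \left(-6\right) 1\right) 27 \cdot 16 = \left(-6 - 18\right) 27 \cdot 16 = \left(-24\right) 27 \cdot 16 = \left(-648\right) 16 = -10368$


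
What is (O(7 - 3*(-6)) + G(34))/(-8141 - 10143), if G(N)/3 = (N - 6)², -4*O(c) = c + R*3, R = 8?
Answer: -1337/10448 ≈ -0.12797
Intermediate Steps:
O(c) = -6 - c/4 (O(c) = -(c + 8*3)/4 = -(c + 24)/4 = -(24 + c)/4 = -6 - c/4)
G(N) = 3*(-6 + N)² (G(N) = 3*(N - 6)² = 3*(-6 + N)²)
(O(7 - 3*(-6)) + G(34))/(-8141 - 10143) = ((-6 - (7 - 3*(-6))/4) + 3*(-6 + 34)²)/(-8141 - 10143) = ((-6 - (7 + 18)/4) + 3*28²)/(-18284) = ((-6 - ¼*25) + 3*784)*(-1/18284) = ((-6 - 25/4) + 2352)*(-1/18284) = (-49/4 + 2352)*(-1/18284) = (9359/4)*(-1/18284) = -1337/10448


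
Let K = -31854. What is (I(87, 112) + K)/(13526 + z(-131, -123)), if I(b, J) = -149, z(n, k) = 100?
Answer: -32003/13626 ≈ -2.3487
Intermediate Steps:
(I(87, 112) + K)/(13526 + z(-131, -123)) = (-149 - 31854)/(13526 + 100) = -32003/13626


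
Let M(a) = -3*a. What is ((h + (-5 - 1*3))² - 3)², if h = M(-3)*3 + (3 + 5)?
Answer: 527076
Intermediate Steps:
h = 35 (h = -3*(-3)*3 + (3 + 5) = 9*3 + 8 = 27 + 8 = 35)
((h + (-5 - 1*3))² - 3)² = ((35 + (-5 - 1*3))² - 3)² = ((35 + (-5 - 3))² - 3)² = ((35 - 8)² - 3)² = (27² - 3)² = (729 - 3)² = 726² = 527076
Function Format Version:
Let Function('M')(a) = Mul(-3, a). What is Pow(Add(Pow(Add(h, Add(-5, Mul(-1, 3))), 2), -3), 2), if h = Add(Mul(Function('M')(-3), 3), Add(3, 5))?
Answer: 527076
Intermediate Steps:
h = 35 (h = Add(Mul(Mul(-3, -3), 3), Add(3, 5)) = Add(Mul(9, 3), 8) = Add(27, 8) = 35)
Pow(Add(Pow(Add(h, Add(-5, Mul(-1, 3))), 2), -3), 2) = Pow(Add(Pow(Add(35, Add(-5, Mul(-1, 3))), 2), -3), 2) = Pow(Add(Pow(Add(35, Add(-5, -3)), 2), -3), 2) = Pow(Add(Pow(Add(35, -8), 2), -3), 2) = Pow(Add(Pow(27, 2), -3), 2) = Pow(Add(729, -3), 2) = Pow(726, 2) = 527076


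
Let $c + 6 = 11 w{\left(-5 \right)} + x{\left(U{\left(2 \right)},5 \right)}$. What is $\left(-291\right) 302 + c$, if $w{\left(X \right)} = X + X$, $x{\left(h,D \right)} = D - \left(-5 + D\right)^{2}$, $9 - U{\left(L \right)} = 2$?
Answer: $-87993$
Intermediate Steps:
$U{\left(L \right)} = 7$ ($U{\left(L \right)} = 9 - 2 = 7$)
$w{\left(X \right)} = 2 X$
$c = -111$ ($c = -6 + \left(11 \cdot 2 \left(-5\right) + \left(5 - \left(-5 + 5\right)^{2}\right)\right) = -6 + \left(11 \left(-10\right) + \left(5 - 0^{2}\right)\right) = -6 + \left(-110 + \left(5 - 0\right)\right) = -6 + \left(-110 + \left(5 + 0\right)\right) = -6 + \left(-110 + 5\right) = -6 - 105 = -111$)
$\left(-291\right) 302 + c = \left(-291\right) 302 - 111 = -87882 - 111 = -87993$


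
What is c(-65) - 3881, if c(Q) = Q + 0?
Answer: -3946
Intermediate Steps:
c(Q) = Q
c(-65) - 3881 = -65 - 3881 = -3946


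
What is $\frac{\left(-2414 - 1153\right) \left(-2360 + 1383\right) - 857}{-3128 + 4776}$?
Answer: $\frac{1742051}{824} \approx 2114.1$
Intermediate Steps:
$\frac{\left(-2414 - 1153\right) \left(-2360 + 1383\right) - 857}{-3128 + 4776} = \frac{\left(-3567\right) \left(-977\right) - 857}{1648} = \left(3484959 - 857\right) \frac{1}{1648} = 3484102 \cdot \frac{1}{1648} = \frac{1742051}{824}$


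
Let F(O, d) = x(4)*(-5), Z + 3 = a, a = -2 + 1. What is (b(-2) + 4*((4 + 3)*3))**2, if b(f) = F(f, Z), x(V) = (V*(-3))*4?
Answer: 104976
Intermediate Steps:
a = -1
Z = -4 (Z = -3 - 1 = -4)
x(V) = -12*V (x(V) = -3*V*4 = -12*V)
F(O, d) = 240 (F(O, d) = -12*4*(-5) = -48*(-5) = 240)
b(f) = 240
(b(-2) + 4*((4 + 3)*3))**2 = (240 + 4*((4 + 3)*3))**2 = (240 + 4*(7*3))**2 = (240 + 4*21)**2 = (240 + 84)**2 = 324**2 = 104976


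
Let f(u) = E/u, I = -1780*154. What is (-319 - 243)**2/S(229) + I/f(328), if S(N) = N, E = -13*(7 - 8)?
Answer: -20585595468/2977 ≈ -6.9149e+6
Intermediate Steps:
E = 13 (E = -13*(-1) = 13)
I = -274120
f(u) = 13/u
(-319 - 243)**2/S(229) + I/f(328) = (-319 - 243)**2/229 - 274120/(13/328) = (-562)**2*(1/229) - 274120/(13*(1/328)) = 315844*(1/229) - 274120/13/328 = 315844/229 - 274120*328/13 = 315844/229 - 89911360/13 = -20585595468/2977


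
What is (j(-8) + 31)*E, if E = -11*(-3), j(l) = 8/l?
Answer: 990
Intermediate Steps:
E = 33
(j(-8) + 31)*E = (8/(-8) + 31)*33 = (8*(-⅛) + 31)*33 = (-1 + 31)*33 = 30*33 = 990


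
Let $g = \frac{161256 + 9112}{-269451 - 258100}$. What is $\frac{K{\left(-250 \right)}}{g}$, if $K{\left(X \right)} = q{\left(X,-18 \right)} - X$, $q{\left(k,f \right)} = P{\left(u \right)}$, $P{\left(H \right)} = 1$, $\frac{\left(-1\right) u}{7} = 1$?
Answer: $- \frac{132415301}{170368} \approx -777.23$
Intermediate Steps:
$u = -7$ ($u = \left(-7\right) 1 = -7$)
$q{\left(k,f \right)} = 1$
$g = - \frac{170368}{527551}$ ($g = \frac{170368}{-527551} = 170368 \left(- \frac{1}{527551}\right) = - \frac{170368}{527551} \approx -0.32294$)
$K{\left(X \right)} = 1 - X$
$\frac{K{\left(-250 \right)}}{g} = \frac{1 - -250}{- \frac{170368}{527551}} = \left(1 + 250\right) \left(- \frac{527551}{170368}\right) = 251 \left(- \frac{527551}{170368}\right) = - \frac{132415301}{170368}$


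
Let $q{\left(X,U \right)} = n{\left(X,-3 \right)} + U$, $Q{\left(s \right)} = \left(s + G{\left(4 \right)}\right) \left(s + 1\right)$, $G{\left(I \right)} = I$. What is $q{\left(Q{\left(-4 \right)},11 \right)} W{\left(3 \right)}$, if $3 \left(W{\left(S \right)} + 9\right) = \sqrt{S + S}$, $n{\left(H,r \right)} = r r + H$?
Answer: $-180 + \frac{20 \sqrt{6}}{3} \approx -163.67$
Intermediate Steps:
$n{\left(H,r \right)} = H + r^{2}$ ($n{\left(H,r \right)} = r^{2} + H = H + r^{2}$)
$Q{\left(s \right)} = \left(1 + s\right) \left(4 + s\right)$ ($Q{\left(s \right)} = \left(s + 4\right) \left(s + 1\right) = \left(4 + s\right) \left(1 + s\right) = \left(1 + s\right) \left(4 + s\right)$)
$q{\left(X,U \right)} = 9 + U + X$ ($q{\left(X,U \right)} = \left(X + \left(-3\right)^{2}\right) + U = \left(X + 9\right) + U = \left(9 + X\right) + U = 9 + U + X$)
$W{\left(S \right)} = -9 + \frac{\sqrt{2} \sqrt{S}}{3}$ ($W{\left(S \right)} = -9 + \frac{\sqrt{S + S}}{3} = -9 + \frac{\sqrt{2 S}}{3} = -9 + \frac{\sqrt{2} \sqrt{S}}{3}$)
$q{\left(Q{\left(-4 \right)},11 \right)} W{\left(3 \right)} = \left(9 + 11 + \left(4 + \left(-4\right)^{2} + 5 \left(-4\right)\right)\right) \left(-9 + \frac{\sqrt{2} \sqrt{3}}{3}\right) = \left(9 + 11 + \left(4 + 16 - 20\right)\right) \left(-9 + \frac{\sqrt{6}}{3}\right) = \left(9 + 11 + 0\right) \left(-9 + \frac{\sqrt{6}}{3}\right) = 20 \left(-9 + \frac{\sqrt{6}}{3}\right) = -180 + \frac{20 \sqrt{6}}{3}$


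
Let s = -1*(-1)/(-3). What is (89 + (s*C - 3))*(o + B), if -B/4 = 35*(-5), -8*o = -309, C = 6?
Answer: 124089/2 ≈ 62045.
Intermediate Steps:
o = 309/8 (o = -1/8*(-309) = 309/8 ≈ 38.625)
s = -1/3 (s = 1*(-1/3) = -1/3 ≈ -0.33333)
B = 700 (B = -140*(-5) = -4*(-175) = 700)
(89 + (s*C - 3))*(o + B) = (89 + (-1/3*6 - 3))*(309/8 + 700) = (89 + (-2 - 3))*(5909/8) = (89 - 5)*(5909/8) = 84*(5909/8) = 124089/2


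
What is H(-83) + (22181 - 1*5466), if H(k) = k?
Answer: 16632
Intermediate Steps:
H(-83) + (22181 - 1*5466) = -83 + (22181 - 1*5466) = -83 + (22181 - 5466) = -83 + 16715 = 16632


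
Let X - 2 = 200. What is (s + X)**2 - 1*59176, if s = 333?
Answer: 227049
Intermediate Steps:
X = 202 (X = 2 + 200 = 202)
(s + X)**2 - 1*59176 = (333 + 202)**2 - 1*59176 = 535**2 - 59176 = 286225 - 59176 = 227049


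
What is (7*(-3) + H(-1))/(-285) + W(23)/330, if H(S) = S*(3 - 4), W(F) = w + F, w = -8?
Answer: 145/1254 ≈ 0.11563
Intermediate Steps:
W(F) = -8 + F
H(S) = -S (H(S) = S*(-1) = -S)
(7*(-3) + H(-1))/(-285) + W(23)/330 = (7*(-3) - 1*(-1))/(-285) + (-8 + 23)/330 = (-21 + 1)*(-1/285) + 15*(1/330) = -20*(-1/285) + 1/22 = 4/57 + 1/22 = 145/1254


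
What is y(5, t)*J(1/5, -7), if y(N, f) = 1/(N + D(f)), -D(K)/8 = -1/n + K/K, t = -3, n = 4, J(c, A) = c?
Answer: -⅕ ≈ -0.20000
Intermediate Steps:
D(K) = -6 (D(K) = -8*(-1/4 + K/K) = -8*(-1*¼ + 1) = -8*(-¼ + 1) = -8*¾ = -6)
y(N, f) = 1/(-6 + N) (y(N, f) = 1/(N - 6) = 1/(-6 + N))
y(5, t)*J(1/5, -7) = 1/((-6 + 5)*5) = (⅕)/(-1) = -1*⅕ = -⅕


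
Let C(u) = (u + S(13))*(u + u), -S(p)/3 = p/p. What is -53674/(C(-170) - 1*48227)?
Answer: -53674/10593 ≈ -5.0669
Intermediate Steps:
S(p) = -3 (S(p) = -3*p/p = -3*1 = -3)
C(u) = 2*u*(-3 + u) (C(u) = (u - 3)*(u + u) = (-3 + u)*(2*u) = 2*u*(-3 + u))
-53674/(C(-170) - 1*48227) = -53674/(2*(-170)*(-3 - 170) - 1*48227) = -53674/(2*(-170)*(-173) - 48227) = -53674/(58820 - 48227) = -53674/10593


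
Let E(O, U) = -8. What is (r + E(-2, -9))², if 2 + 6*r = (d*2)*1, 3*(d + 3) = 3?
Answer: 81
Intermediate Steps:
d = -2 (d = -3 + (⅓)*3 = -3 + 1 = -2)
r = -1 (r = -⅓ + (-2*2*1)/6 = -⅓ + (-4*1)/6 = -⅓ + (⅙)*(-4) = -⅓ - ⅔ = -1)
(r + E(-2, -9))² = (-1 - 8)² = (-9)² = 81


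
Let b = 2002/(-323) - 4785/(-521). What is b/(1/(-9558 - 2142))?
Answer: -5879402100/168283 ≈ -34938.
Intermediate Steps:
b = 502513/168283 (b = 2002*(-1/323) - 4785*(-1/521) = -2002/323 + 4785/521 = 502513/168283 ≈ 2.9861)
b/(1/(-9558 - 2142)) = 502513/(168283*(1/(-9558 - 2142))) = 502513/(168283*(1/(-11700))) = 502513/(168283*(-1/11700)) = (502513/168283)*(-11700) = -5879402100/168283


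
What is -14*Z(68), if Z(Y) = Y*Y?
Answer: -64736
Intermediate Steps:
Z(Y) = Y**2
-14*Z(68) = -14*68**2 = -14*4624 = -64736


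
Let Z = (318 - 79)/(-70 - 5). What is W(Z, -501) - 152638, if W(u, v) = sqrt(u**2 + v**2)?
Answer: -152638 + sqrt(1411937746)/75 ≈ -1.5214e+5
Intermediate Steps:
Z = -239/75 (Z = 239/(-75) = 239*(-1/75) = -239/75 ≈ -3.1867)
W(Z, -501) - 152638 = sqrt((-239/75)**2 + (-501)**2) - 152638 = sqrt(57121/5625 + 251001) - 152638 = sqrt(1411937746/5625) - 152638 = sqrt(1411937746)/75 - 152638 = -152638 + sqrt(1411937746)/75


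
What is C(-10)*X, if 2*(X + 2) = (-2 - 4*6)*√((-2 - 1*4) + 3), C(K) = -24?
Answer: 48 + 312*I*√3 ≈ 48.0 + 540.4*I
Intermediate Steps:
X = -2 - 13*I*√3 (X = -2 + ((-2 - 4*6)*√((-2 - 1*4) + 3))/2 = -2 + ((-2 - 24)*√((-2 - 4) + 3))/2 = -2 + (-26*√(-6 + 3))/2 = -2 + (-26*I*√3)/2 = -2 - 13*I*√3 ≈ -2.0 - 22.517*I)
C(-10)*X = -24*(-2 - 13*I*√3) = 48 + 312*I*√3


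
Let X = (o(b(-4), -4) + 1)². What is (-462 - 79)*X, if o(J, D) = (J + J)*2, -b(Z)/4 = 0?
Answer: -541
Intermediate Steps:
b(Z) = 0 (b(Z) = -4*0 = 0)
o(J, D) = 4*J (o(J, D) = (2*J)*2 = 4*J)
X = 1 (X = (4*0 + 1)² = (0 + 1)² = 1² = 1)
(-462 - 79)*X = (-462 - 79)*1 = -541*1 = -541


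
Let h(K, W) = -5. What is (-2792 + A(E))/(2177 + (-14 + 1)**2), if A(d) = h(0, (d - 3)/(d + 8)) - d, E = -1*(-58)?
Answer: -2855/2346 ≈ -1.2170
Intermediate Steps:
E = 58
A(d) = -5 - d
(-2792 + A(E))/(2177 + (-14 + 1)**2) = (-2792 + (-5 - 1*58))/(2177 + (-14 + 1)**2) = (-2792 + (-5 - 58))/(2177 + (-13)**2) = (-2792 - 63)/(2177 + 169) = -2855/2346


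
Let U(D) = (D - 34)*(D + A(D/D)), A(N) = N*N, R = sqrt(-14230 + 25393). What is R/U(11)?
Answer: -61*sqrt(3)/276 ≈ -0.38281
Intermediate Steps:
R = 61*sqrt(3) (R = sqrt(11163) = 61*sqrt(3) ≈ 105.66)
A(N) = N**2
U(D) = (1 + D)*(-34 + D) (U(D) = (D - 34)*(D + (D/D)**2) = (-34 + D)*(D + 1**2) = (-34 + D)*(D + 1) = (-34 + D)*(1 + D) = (1 + D)*(-34 + D))
R/U(11) = (61*sqrt(3))/(-34 + 11**2 - 33*11) = (61*sqrt(3))/(-34 + 121 - 363) = (61*sqrt(3))/(-276) = (61*sqrt(3))*(-1/276) = -61*sqrt(3)/276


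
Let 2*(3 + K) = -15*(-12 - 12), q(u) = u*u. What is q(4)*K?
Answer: 2832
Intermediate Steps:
q(u) = u²
K = 177 (K = -3 + (-15*(-12 - 12))/2 = -3 + (-15*(-24))/2 = -3 + (-1*(-360))/2 = -3 + (½)*360 = -3 + 180 = 177)
q(4)*K = 4²*177 = 16*177 = 2832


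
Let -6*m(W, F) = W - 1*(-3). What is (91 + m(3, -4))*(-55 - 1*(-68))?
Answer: 1170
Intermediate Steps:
m(W, F) = -½ - W/6 (m(W, F) = -(W - 1*(-3))/6 = -(W + 3)/6 = -(3 + W)/6 = -½ - W/6)
(91 + m(3, -4))*(-55 - 1*(-68)) = (91 + (-½ - ⅙*3))*(-55 - 1*(-68)) = (91 + (-½ - ½))*(-55 + 68) = (91 - 1)*13 = 90*13 = 1170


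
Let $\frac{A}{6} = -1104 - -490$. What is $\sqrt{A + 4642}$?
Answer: $\sqrt{958} \approx 30.952$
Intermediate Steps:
$A = -3684$ ($A = 6 \left(-1104 - -490\right) = 6 \left(-1104 + 490\right) = 6 \left(-614\right) = -3684$)
$\sqrt{A + 4642} = \sqrt{-3684 + 4642} = \sqrt{958}$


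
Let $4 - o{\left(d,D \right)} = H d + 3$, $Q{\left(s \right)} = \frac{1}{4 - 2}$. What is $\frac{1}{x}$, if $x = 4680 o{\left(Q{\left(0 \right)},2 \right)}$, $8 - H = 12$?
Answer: $\frac{1}{14040} \approx 7.1225 \cdot 10^{-5}$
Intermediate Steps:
$H = -4$ ($H = 8 - 12 = -4$)
$Q{\left(s \right)} = \frac{1}{2}$
$o{\left(d,D \right)} = 1 + 4 d$ ($o{\left(d,D \right)} = 4 - \left(- 4 d + 3\right) = 4 - \left(3 - 4 d\right) = 4 + \left(-3 + 4 d\right) = 1 + 4 d$)
$x = 14040$ ($x = 4680 \left(1 + 4 \cdot \frac{1}{2}\right) = 4680 \left(1 + 2\right) = 4680 \cdot 3 = 14040$)
$\frac{1}{x} = \frac{1}{14040}$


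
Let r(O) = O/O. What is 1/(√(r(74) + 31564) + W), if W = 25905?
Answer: 5181/134207492 - √31565/671037460 ≈ 3.8340e-5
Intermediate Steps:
r(O) = 1
1/(√(r(74) + 31564) + W) = 1/(√(1 + 31564) + 25905) = 1/(√31565 + 25905) = 1/(25905 + √31565)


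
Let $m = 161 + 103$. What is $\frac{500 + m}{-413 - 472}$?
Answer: $- \frac{764}{885} \approx -0.86328$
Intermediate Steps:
$m = 264$
$\frac{500 + m}{-413 - 472} = \frac{500 + 264}{-413 - 472} = \frac{764}{-885} = 764 \left(- \frac{1}{885}\right) = - \frac{764}{885}$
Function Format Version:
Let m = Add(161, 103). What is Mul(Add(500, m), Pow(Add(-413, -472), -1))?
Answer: Rational(-764, 885) ≈ -0.86328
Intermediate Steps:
m = 264
Mul(Add(500, m), Pow(Add(-413, -472), -1)) = Mul(Add(500, 264), Pow(Add(-413, -472), -1)) = Mul(764, Pow(-885, -1)) = Mul(764, Rational(-1, 885)) = Rational(-764, 885)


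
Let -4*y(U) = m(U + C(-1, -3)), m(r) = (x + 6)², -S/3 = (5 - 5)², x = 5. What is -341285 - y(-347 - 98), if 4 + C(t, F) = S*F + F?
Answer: -1365019/4 ≈ -3.4126e+5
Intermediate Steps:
S = 0 (S = -3*(5 - 5)² = -3*0² = -3*0 = 0)
C(t, F) = -4 + F (C(t, F) = -4 + (0*F + F) = -4 + (0 + F) = -4 + F)
m(r) = 121 (m(r) = (5 + 6)² = 11² = 121)
y(U) = -121/4 (y(U) = -¼*121 = -121/4)
-341285 - y(-347 - 98) = -341285 - 1*(-121/4) = -341285 + 121/4 = -1365019/4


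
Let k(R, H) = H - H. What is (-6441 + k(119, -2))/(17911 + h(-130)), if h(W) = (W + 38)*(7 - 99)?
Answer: -6441/26375 ≈ -0.24421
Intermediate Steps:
k(R, H) = 0
h(W) = -3496 - 92*W (h(W) = (38 + W)*(-92) = -3496 - 92*W)
(-6441 + k(119, -2))/(17911 + h(-130)) = (-6441 + 0)/(17911 + (-3496 - 92*(-130))) = -6441/(17911 + (-3496 + 11960)) = -6441/(17911 + 8464) = -6441/26375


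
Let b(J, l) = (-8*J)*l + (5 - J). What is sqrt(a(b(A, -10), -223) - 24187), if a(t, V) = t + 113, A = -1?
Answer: 2*I*sqrt(6037) ≈ 155.4*I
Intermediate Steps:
b(J, l) = 5 - J - 8*J*l (b(J, l) = -8*J*l + (5 - J) = 5 - J - 8*J*l)
a(t, V) = 113 + t
sqrt(a(b(A, -10), -223) - 24187) = sqrt((113 + (5 - 1*(-1) - 8*(-1)*(-10))) - 24187) = sqrt((113 + (5 + 1 - 80)) - 24187) = sqrt((113 - 74) - 24187) = sqrt(39 - 24187) = sqrt(-24148) = 2*I*sqrt(6037)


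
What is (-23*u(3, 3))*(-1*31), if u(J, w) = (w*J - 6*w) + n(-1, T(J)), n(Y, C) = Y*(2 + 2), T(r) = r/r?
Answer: -9269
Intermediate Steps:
T(r) = 1
n(Y, C) = 4*Y (n(Y, C) = Y*4 = 4*Y)
u(J, w) = -4 - 6*w + J*w (u(J, w) = (w*J - 6*w) + 4*(-1) = (J*w - 6*w) - 4 = (-6*w + J*w) - 4 = -4 - 6*w + J*w)
(-23*u(3, 3))*(-1*31) = (-23*(-4 - 6*3 + 3*3))*(-1*31) = -23*(-4 - 18 + 9)*(-31) = -23*(-13)*(-31) = 299*(-31) = -9269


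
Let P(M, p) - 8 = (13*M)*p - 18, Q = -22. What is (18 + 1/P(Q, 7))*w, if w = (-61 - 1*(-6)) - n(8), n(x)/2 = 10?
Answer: -2716125/2012 ≈ -1350.0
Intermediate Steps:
n(x) = 20 (n(x) = 2*10 = 20)
P(M, p) = -10 + 13*M*p (P(M, p) = 8 + ((13*M)*p - 18) = 8 + (13*M*p - 18) = 8 + (-18 + 13*M*p) = -10 + 13*M*p)
w = -75 (w = (-61 - 1*(-6)) - 1*20 = (-61 + 6) - 20 = -55 - 20 = -75)
(18 + 1/P(Q, 7))*w = (18 + 1/(-10 + 13*(-22)*7))*(-75) = (18 + 1/(-10 - 2002))*(-75) = (18 + 1/(-2012))*(-75) = (18 - 1/2012)*(-75) = (36215/2012)*(-75) = -2716125/2012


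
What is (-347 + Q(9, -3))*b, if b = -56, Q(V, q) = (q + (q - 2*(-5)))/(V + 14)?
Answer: 446712/23 ≈ 19422.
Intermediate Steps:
Q(V, q) = (10 + 2*q)/(14 + V) (Q(V, q) = (q + (q + 10))/(14 + V) = (q + (10 + q))/(14 + V) = (10 + 2*q)/(14 + V))
(-347 + Q(9, -3))*b = (-347 + 2*(5 - 3)/(14 + 9))*(-56) = (-347 + 2*2/23)*(-56) = (-347 + 2*(1/23)*2)*(-56) = (-347 + 4/23)*(-56) = -7977/23*(-56) = 446712/23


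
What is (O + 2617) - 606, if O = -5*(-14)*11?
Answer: 2781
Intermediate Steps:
O = 770 (O = 70*11 = 770)
(O + 2617) - 606 = (770 + 2617) - 606 = 3387 - 606 = 2781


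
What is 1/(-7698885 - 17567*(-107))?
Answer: -1/5819216 ≈ -1.7184e-7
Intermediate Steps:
1/(-7698885 - 17567*(-107)) = 1/(-7698885 + 1879669) = 1/(-5819216) = -1/5819216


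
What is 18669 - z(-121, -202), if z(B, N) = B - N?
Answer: 18588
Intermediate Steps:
18669 - z(-121, -202) = 18669 - (-121 - 1*(-202)) = 18669 - (-121 + 202) = 18669 - 1*81 = 18669 - 81 = 18588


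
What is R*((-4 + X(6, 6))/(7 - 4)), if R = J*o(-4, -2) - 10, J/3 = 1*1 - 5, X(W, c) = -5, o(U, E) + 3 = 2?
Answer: -6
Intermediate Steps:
o(U, E) = -1 (o(U, E) = -3 + 2 = -1)
J = -12 (J = 3*(1*1 - 5) = 3*(1 - 5) = 3*(-4) = -12)
R = 2 (R = -12*(-1) - 10 = 12 - 10 = 2)
R*((-4 + X(6, 6))/(7 - 4)) = 2*((-4 - 5)/(7 - 4)) = 2*(-9/3) = 2*(-9*⅓) = 2*(-3) = -6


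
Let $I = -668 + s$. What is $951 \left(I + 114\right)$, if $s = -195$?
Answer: $-712299$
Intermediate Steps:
$I = -863$ ($I = -668 - 195 = -863$)
$951 \left(I + 114\right) = 951 \left(-863 + 114\right) = 951 \left(-749\right) = -712299$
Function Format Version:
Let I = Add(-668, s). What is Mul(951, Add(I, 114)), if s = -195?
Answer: -712299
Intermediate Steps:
I = -863 (I = Add(-668, -195) = -863)
Mul(951, Add(I, 114)) = Mul(951, Add(-863, 114)) = Mul(951, -749) = -712299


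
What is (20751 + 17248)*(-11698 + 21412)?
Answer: 369122286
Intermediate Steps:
(20751 + 17248)*(-11698 + 21412) = 37999*9714 = 369122286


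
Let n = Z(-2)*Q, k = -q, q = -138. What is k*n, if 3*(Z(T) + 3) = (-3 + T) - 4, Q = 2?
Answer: -1656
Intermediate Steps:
Z(T) = -16/3 + T/3 (Z(T) = -3 + ((-3 + T) - 4)/3 = -3 + (-7 + T)/3 = -3 + (-7/3 + T/3) = -16/3 + T/3)
k = 138 (k = -1*(-138) = 138)
n = -12 (n = (-16/3 + (⅓)*(-2))*2 = (-16/3 - ⅔)*2 = -6*2 = -12)
k*n = 138*(-12) = -1656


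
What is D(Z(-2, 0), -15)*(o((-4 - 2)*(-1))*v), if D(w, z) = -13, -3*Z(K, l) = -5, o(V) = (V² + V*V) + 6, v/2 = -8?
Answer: 16224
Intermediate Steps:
v = -16 (v = 2*(-8) = -16)
o(V) = 6 + 2*V² (o(V) = (V² + V²) + 6 = 2*V² + 6 = 6 + 2*V²)
Z(K, l) = 5/3 (Z(K, l) = -⅓*(-5) = 5/3)
D(Z(-2, 0), -15)*(o((-4 - 2)*(-1))*v) = -13*(6 + 2*((-4 - 2)*(-1))²)*(-16) = -13*(6 + 2*(-6*(-1))²)*(-16) = -13*(6 + 2*6²)*(-16) = -13*(6 + 2*36)*(-16) = -13*(6 + 72)*(-16) = -1014*(-16) = -13*(-1248) = 16224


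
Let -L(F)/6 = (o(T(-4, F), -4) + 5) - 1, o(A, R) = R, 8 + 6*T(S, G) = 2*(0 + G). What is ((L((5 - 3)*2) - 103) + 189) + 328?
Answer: 414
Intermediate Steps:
T(S, G) = -4/3 + G/3 (T(S, G) = -4/3 + (2*(0 + G))/6 = -4/3 + (2*G)/6 = -4/3 + G/3)
L(F) = 0 (L(F) = -6*((-4 + 5) - 1) = -6*(1 - 1) = -6*0 = 0)
((L((5 - 3)*2) - 103) + 189) + 328 = ((0 - 103) + 189) + 328 = (-103 + 189) + 328 = 86 + 328 = 414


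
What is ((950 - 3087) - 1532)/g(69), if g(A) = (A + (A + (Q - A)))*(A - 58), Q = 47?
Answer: -3669/1276 ≈ -2.8754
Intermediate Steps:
g(A) = (-58 + A)*(47 + A) (g(A) = (A + (A + (47 - A)))*(A - 58) = (A + 47)*(-58 + A) = (47 + A)*(-58 + A) = (-58 + A)*(47 + A))
((950 - 3087) - 1532)/g(69) = ((950 - 3087) - 1532)/(-2726 + 69**2 - 11*69) = (-2137 - 1532)/(-2726 + 4761 - 759) = -3669/1276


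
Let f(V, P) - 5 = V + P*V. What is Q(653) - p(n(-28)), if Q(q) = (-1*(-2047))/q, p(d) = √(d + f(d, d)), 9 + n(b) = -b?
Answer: 2047/653 - 2*√101 ≈ -16.965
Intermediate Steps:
n(b) = -9 - b
f(V, P) = 5 + V + P*V (f(V, P) = 5 + (V + P*V) = 5 + V + P*V)
p(d) = √(5 + d² + 2*d) (p(d) = √(d + (5 + d + d*d)) = √(d + (5 + d + d²)) = √(5 + d² + 2*d))
Q(q) = 2047/q
Q(653) - p(n(-28)) = 2047/653 - √(5 + (-9 - 1*(-28))² + 2*(-9 - 1*(-28))) = 2047*(1/653) - √(5 + (-9 + 28)² + 2*(-9 + 28)) = 2047/653 - √(5 + 19² + 2*19) = 2047/653 - √(5 + 361 + 38) = 2047/653 - √404 = 2047/653 - 2*√101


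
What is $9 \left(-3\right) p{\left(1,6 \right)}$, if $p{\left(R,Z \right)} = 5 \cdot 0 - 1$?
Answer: $27$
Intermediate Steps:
$p{\left(R,Z \right)} = -1$ ($p{\left(R,Z \right)} = 0 - 1 = -1$)
$9 \left(-3\right) p{\left(1,6 \right)} = 9 \left(-3\right) \left(-1\right) = \left(-27\right) \left(-1\right) = 27$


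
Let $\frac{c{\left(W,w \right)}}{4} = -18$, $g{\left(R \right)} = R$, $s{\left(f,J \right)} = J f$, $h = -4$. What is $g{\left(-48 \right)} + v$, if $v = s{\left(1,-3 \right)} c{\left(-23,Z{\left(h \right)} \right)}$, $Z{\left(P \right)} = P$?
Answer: $168$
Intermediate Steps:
$c{\left(W,w \right)} = -72$ ($c{\left(W,w \right)} = 4 \left(-18\right) = -72$)
$v = 216$ ($v = \left(-3\right) 1 \left(-72\right) = \left(-3\right) \left(-72\right) = 216$)
$g{\left(-48 \right)} + v = -48 + 216 = 168$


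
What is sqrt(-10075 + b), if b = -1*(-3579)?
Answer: 4*I*sqrt(406) ≈ 80.598*I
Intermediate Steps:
b = 3579
sqrt(-10075 + b) = sqrt(-10075 + 3579) = sqrt(-6496) = 4*I*sqrt(406)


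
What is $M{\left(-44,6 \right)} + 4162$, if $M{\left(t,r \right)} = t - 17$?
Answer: $4101$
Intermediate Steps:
$M{\left(t,r \right)} = -17 + t$
$M{\left(-44,6 \right)} + 4162 = \left(-17 - 44\right) + 4162 = -61 + 4162 = 4101$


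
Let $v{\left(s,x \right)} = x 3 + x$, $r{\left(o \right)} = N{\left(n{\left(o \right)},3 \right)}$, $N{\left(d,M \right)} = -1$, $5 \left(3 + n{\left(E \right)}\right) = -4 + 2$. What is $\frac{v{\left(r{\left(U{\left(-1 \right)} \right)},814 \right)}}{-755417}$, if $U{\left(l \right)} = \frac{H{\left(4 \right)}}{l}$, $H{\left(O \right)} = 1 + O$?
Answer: $- \frac{3256}{755417} \approx -0.0043102$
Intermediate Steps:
$n{\left(E \right)} = - \frac{17}{5}$ ($n{\left(E \right)} = -3 + \frac{-4 + 2}{5} = -3 + \frac{1}{5} \left(-2\right) = -3 - \frac{2}{5} = - \frac{17}{5}$)
$U{\left(l \right)} = \frac{5}{l}$ ($U{\left(l \right)} = \frac{1 + 4}{l} = \frac{5}{l}$)
$r{\left(o \right)} = -1$
$v{\left(s,x \right)} = 4 x$ ($v{\left(s,x \right)} = 3 x + x = 4 x$)
$\frac{v{\left(r{\left(U{\left(-1 \right)} \right)},814 \right)}}{-755417} = \frac{4 \cdot 814}{-755417} = 3256 \left(- \frac{1}{755417}\right) = - \frac{3256}{755417}$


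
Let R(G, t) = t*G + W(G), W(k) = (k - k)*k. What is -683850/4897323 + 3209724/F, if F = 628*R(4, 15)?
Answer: 435924658357/5125864740 ≈ 85.044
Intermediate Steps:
W(k) = 0 (W(k) = 0*k = 0)
R(G, t) = G*t (R(G, t) = t*G + 0 = G*t + 0 = G*t)
F = 37680 (F = 628*(4*15) = 628*60 = 37680)
-683850/4897323 + 3209724/F = -683850/4897323 + 3209724/37680 = -683850*1/4897323 + 3209724*(1/37680) = -227950/1632441 + 267477/3140 = 435924658357/5125864740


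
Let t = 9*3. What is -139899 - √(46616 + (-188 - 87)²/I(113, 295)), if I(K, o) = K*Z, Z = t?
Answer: -139899 - 11929*√339/1017 ≈ -1.4012e+5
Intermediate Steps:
t = 27
Z = 27
I(K, o) = 27*K (I(K, o) = K*27 = 27*K)
-139899 - √(46616 + (-188 - 87)²/I(113, 295)) = -139899 - √(46616 + (-188 - 87)²/((27*113))) = -139899 - √(46616 + (-275)²/3051) = -139899 - √(46616 + 75625*(1/3051)) = -139899 - √(46616 + 75625/3051) = -139899 - √(142301041/3051) = -139899 - 11929*√339/1017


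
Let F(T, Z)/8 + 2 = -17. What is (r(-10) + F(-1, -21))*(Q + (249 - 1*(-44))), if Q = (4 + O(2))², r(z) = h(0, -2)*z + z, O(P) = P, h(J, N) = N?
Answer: -46718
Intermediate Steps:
F(T, Z) = -152 (F(T, Z) = -16 + 8*(-17) = -16 - 136 = -152)
r(z) = -z (r(z) = -2*z + z = -z)
Q = 36 (Q = (4 + 2)² = 6² = 36)
(r(-10) + F(-1, -21))*(Q + (249 - 1*(-44))) = (-1*(-10) - 152)*(36 + (249 - 1*(-44))) = (10 - 152)*(36 + (249 + 44)) = -142*(36 + 293) = -142*329 = -46718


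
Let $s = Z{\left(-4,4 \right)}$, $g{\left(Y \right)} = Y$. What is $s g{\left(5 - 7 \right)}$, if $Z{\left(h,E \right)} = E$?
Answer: $-8$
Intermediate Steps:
$s = 4$
$s g{\left(5 - 7 \right)} = 4 \left(5 - 7\right) = 4 \left(-2\right) = -8$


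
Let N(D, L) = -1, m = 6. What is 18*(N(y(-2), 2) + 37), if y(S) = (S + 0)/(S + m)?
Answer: 648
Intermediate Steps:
y(S) = S/(6 + S) (y(S) = (S + 0)/(S + 6) = S/(6 + S))
18*(N(y(-2), 2) + 37) = 18*(-1 + 37) = 18*36 = 648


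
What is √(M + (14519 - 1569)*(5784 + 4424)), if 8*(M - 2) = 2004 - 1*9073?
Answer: √2115083494/4 ≈ 11498.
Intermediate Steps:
M = -7053/8 (M = 2 + (2004 - 1*9073)/8 = 2 + (2004 - 9073)/8 = 2 + (⅛)*(-7069) = 2 - 7069/8 = -7053/8 ≈ -881.63)
√(M + (14519 - 1569)*(5784 + 4424)) = √(-7053/8 + (14519 - 1569)*(5784 + 4424)) = √(-7053/8 + 12950*10208) = √(-7053/8 + 132193600) = √(1057541747/8) = √2115083494/4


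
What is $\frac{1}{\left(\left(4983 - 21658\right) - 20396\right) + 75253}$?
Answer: $\frac{1}{38182} \approx 2.619 \cdot 10^{-5}$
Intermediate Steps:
$\frac{1}{\left(\left(4983 - 21658\right) - 20396\right) + 75253} = \frac{1}{\left(-16675 - 20396\right) + 75253} = \frac{1}{-37071 + 75253} = \frac{1}{38182}$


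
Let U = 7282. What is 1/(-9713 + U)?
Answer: -1/2431 ≈ -0.00041135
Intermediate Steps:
1/(-9713 + U) = 1/(-9713 + 7282) = 1/(-2431) = -1/2431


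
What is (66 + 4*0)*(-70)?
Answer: -4620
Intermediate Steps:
(66 + 4*0)*(-70) = (66 + 0)*(-70) = 66*(-70) = -4620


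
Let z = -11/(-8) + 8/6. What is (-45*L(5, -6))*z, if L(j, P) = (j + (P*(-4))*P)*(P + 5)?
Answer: -135525/8 ≈ -16941.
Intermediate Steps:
z = 65/24 (z = -11*(-⅛) + 8*(⅙) = 11/8 + 4/3 = 65/24 ≈ 2.7083)
L(j, P) = (5 + P)*(j - 4*P²) (L(j, P) = (j + (-4*P)*P)*(5 + P) = (j - 4*P²)*(5 + P) = (5 + P)*(j - 4*P²))
(-45*L(5, -6))*z = -45*(-20*(-6)² - 4*(-6)³ + 5*5 - 6*5)*(65/24) = -45*(-20*36 - 4*(-216) + 25 - 30)*(65/24) = -45*(-720 + 864 + 25 - 30)*(65/24) = -45*139*(65/24) = -6255*65/24 = -135525/8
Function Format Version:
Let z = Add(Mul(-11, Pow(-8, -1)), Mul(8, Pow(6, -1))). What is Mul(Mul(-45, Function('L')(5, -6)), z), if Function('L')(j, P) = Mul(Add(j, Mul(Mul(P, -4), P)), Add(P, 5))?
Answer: Rational(-135525, 8) ≈ -16941.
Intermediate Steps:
z = Rational(65, 24) (z = Add(Mul(-11, Rational(-1, 8)), Mul(8, Rational(1, 6))) = Add(Rational(11, 8), Rational(4, 3)) = Rational(65, 24) ≈ 2.7083)
Function('L')(j, P) = Mul(Add(5, P), Add(j, Mul(-4, Pow(P, 2)))) (Function('L')(j, P) = Mul(Add(j, Mul(Mul(-4, P), P)), Add(5, P)) = Mul(Add(j, Mul(-4, Pow(P, 2))), Add(5, P)) = Mul(Add(5, P), Add(j, Mul(-4, Pow(P, 2)))))
Mul(Mul(-45, Function('L')(5, -6)), z) = Mul(Mul(-45, Add(Mul(-20, Pow(-6, 2)), Mul(-4, Pow(-6, 3)), Mul(5, 5), Mul(-6, 5))), Rational(65, 24)) = Mul(Mul(-45, Add(Mul(-20, 36), Mul(-4, -216), 25, -30)), Rational(65, 24)) = Mul(Mul(-45, Add(-720, 864, 25, -30)), Rational(65, 24)) = Mul(Mul(-45, 139), Rational(65, 24)) = Mul(-6255, Rational(65, 24)) = Rational(-135525, 8)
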